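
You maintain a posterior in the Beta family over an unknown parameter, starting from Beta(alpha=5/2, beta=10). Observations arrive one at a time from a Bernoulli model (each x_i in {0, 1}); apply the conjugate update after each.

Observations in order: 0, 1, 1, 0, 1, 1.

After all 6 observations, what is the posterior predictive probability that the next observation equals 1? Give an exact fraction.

obs 1: x=0 → posterior Beta(5/2, 11)
obs 2: x=1 → posterior Beta(7/2, 11)
obs 3: x=1 → posterior Beta(9/2, 11)
obs 4: x=0 → posterior Beta(9/2, 12)
obs 5: x=1 → posterior Beta(11/2, 12)
obs 6: x=1 → posterior Beta(13/2, 12)

13/37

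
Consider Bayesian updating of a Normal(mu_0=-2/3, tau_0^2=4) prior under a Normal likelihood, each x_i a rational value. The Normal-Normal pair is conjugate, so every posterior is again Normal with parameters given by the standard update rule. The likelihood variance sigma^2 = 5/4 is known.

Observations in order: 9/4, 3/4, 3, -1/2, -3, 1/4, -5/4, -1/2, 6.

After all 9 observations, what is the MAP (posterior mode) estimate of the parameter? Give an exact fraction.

326/447

obs 1: x=9/4 → posterior Normal(14/9, 20/21)
obs 2: x=3/4 → posterior Normal(134/111, 20/37)
obs 3: x=3 → posterior Normal(278/159, 20/53)
obs 4: x=-1/2 → posterior Normal(254/207, 20/69)
obs 5: x=-3 → posterior Normal(22/51, 4/17)
obs 6: x=1/4 → posterior Normal(122/303, 20/101)
obs 7: x=-5/4 → posterior Normal(62/351, 20/117)
obs 8: x=-1/2 → posterior Normal(2/21, 20/133)
obs 9: x=6 → posterior Normal(326/447, 20/149)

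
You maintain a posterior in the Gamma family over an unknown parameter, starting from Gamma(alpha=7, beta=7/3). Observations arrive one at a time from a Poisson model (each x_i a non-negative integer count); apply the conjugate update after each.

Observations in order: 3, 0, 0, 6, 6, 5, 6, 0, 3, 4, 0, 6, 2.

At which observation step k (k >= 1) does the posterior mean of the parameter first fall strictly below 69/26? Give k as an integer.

obs 1: x=3 → posterior Gamma(10, 10/3)
obs 2: x=0 → posterior Gamma(10, 13/3)
obs 3: x=0 → posterior Gamma(10, 16/3)
obs 4: x=6 → posterior Gamma(16, 19/3)
obs 5: x=6 → posterior Gamma(22, 22/3)
obs 6: x=5 → posterior Gamma(27, 25/3)
obs 7: x=6 → posterior Gamma(33, 28/3)
obs 8: x=0 → posterior Gamma(33, 31/3)
obs 9: x=3 → posterior Gamma(36, 34/3)
obs 10: x=4 → posterior Gamma(40, 37/3)
obs 11: x=0 → posterior Gamma(40, 40/3)
obs 12: x=6 → posterior Gamma(46, 43/3)
obs 13: x=2 → posterior Gamma(48, 46/3)

k = 2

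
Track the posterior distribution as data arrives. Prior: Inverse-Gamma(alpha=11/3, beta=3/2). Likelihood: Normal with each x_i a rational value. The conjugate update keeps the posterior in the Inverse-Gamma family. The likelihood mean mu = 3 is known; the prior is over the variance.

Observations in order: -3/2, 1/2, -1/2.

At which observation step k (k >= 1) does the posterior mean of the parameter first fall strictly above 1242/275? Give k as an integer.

obs 1: x=-3/2 → posterior Inverse-Gamma(25/6, 93/8)
obs 2: x=1/2 → posterior Inverse-Gamma(14/3, 59/4)
obs 3: x=-1/2 → posterior Inverse-Gamma(31/6, 167/8)

k = 3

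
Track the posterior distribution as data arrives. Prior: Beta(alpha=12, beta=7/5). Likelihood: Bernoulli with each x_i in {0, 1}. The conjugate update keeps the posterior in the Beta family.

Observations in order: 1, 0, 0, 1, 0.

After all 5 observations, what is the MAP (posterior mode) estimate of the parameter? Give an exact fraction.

65/82

obs 1: x=1 → posterior Beta(13, 7/5)
obs 2: x=0 → posterior Beta(13, 12/5)
obs 3: x=0 → posterior Beta(13, 17/5)
obs 4: x=1 → posterior Beta(14, 17/5)
obs 5: x=0 → posterior Beta(14, 22/5)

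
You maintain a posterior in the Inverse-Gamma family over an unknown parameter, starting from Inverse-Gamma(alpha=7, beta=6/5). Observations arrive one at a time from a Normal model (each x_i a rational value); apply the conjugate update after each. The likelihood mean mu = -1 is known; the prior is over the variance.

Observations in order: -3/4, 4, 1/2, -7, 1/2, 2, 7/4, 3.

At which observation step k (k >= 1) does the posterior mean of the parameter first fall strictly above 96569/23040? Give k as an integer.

obs 1: x=-3/4 → posterior Inverse-Gamma(15/2, 197/160)
obs 2: x=4 → posterior Inverse-Gamma(8, 2197/160)
obs 3: x=1/2 → posterior Inverse-Gamma(17/2, 2377/160)
obs 4: x=-7 → posterior Inverse-Gamma(9, 5257/160)
obs 5: x=1/2 → posterior Inverse-Gamma(19/2, 5437/160)
obs 6: x=2 → posterior Inverse-Gamma(10, 6157/160)
obs 7: x=7/4 → posterior Inverse-Gamma(21/2, 3381/80)
obs 8: x=3 → posterior Inverse-Gamma(11, 4021/80)

k = 6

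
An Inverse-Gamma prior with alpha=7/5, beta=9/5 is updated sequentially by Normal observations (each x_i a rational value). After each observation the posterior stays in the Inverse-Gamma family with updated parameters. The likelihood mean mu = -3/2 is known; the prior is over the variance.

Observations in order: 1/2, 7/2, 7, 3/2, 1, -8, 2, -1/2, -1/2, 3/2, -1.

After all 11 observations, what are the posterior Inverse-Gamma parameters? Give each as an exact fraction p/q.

obs 1: x=1/2 → posterior Inverse-Gamma(19/10, 19/5)
obs 2: x=7/2 → posterior Inverse-Gamma(12/5, 163/10)
obs 3: x=7 → posterior Inverse-Gamma(29/10, 2097/40)
obs 4: x=3/2 → posterior Inverse-Gamma(17/5, 2277/40)
obs 5: x=1 → posterior Inverse-Gamma(39/10, 1201/20)
obs 6: x=-8 → posterior Inverse-Gamma(22/5, 3247/40)
obs 7: x=2 → posterior Inverse-Gamma(49/10, 873/10)
obs 8: x=-1/2 → posterior Inverse-Gamma(27/5, 439/5)
obs 9: x=-1/2 → posterior Inverse-Gamma(59/10, 883/10)
obs 10: x=3/2 → posterior Inverse-Gamma(32/5, 464/5)
obs 11: x=-1 → posterior Inverse-Gamma(69/10, 3717/40)

alpha=69/10, beta=3717/40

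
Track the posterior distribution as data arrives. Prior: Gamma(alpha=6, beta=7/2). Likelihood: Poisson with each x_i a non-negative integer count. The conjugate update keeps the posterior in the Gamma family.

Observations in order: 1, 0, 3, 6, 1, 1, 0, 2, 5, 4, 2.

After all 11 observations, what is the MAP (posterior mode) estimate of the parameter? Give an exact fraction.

60/29

obs 1: x=1 → posterior Gamma(7, 9/2)
obs 2: x=0 → posterior Gamma(7, 11/2)
obs 3: x=3 → posterior Gamma(10, 13/2)
obs 4: x=6 → posterior Gamma(16, 15/2)
obs 5: x=1 → posterior Gamma(17, 17/2)
obs 6: x=1 → posterior Gamma(18, 19/2)
obs 7: x=0 → posterior Gamma(18, 21/2)
obs 8: x=2 → posterior Gamma(20, 23/2)
obs 9: x=5 → posterior Gamma(25, 25/2)
obs 10: x=4 → posterior Gamma(29, 27/2)
obs 11: x=2 → posterior Gamma(31, 29/2)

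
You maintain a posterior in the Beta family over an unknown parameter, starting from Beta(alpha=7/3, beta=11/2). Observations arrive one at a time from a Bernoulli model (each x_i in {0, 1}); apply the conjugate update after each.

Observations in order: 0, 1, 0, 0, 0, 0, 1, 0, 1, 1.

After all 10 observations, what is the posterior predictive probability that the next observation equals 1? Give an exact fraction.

obs 1: x=0 → posterior Beta(7/3, 13/2)
obs 2: x=1 → posterior Beta(10/3, 13/2)
obs 3: x=0 → posterior Beta(10/3, 15/2)
obs 4: x=0 → posterior Beta(10/3, 17/2)
obs 5: x=0 → posterior Beta(10/3, 19/2)
obs 6: x=0 → posterior Beta(10/3, 21/2)
obs 7: x=1 → posterior Beta(13/3, 21/2)
obs 8: x=0 → posterior Beta(13/3, 23/2)
obs 9: x=1 → posterior Beta(16/3, 23/2)
obs 10: x=1 → posterior Beta(19/3, 23/2)

38/107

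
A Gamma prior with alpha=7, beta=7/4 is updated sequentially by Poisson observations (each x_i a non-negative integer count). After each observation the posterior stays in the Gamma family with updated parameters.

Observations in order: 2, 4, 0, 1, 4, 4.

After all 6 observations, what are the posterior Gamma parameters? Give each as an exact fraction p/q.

alpha=22, beta=31/4

obs 1: x=2 → posterior Gamma(9, 11/4)
obs 2: x=4 → posterior Gamma(13, 15/4)
obs 3: x=0 → posterior Gamma(13, 19/4)
obs 4: x=1 → posterior Gamma(14, 23/4)
obs 5: x=4 → posterior Gamma(18, 27/4)
obs 6: x=4 → posterior Gamma(22, 31/4)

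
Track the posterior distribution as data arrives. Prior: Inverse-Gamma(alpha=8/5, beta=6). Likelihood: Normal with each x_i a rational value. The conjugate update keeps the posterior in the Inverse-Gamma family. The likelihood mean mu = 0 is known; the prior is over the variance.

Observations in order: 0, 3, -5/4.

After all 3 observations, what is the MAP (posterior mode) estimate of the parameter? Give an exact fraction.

1805/656

obs 1: x=0 → posterior Inverse-Gamma(21/10, 6)
obs 2: x=3 → posterior Inverse-Gamma(13/5, 21/2)
obs 3: x=-5/4 → posterior Inverse-Gamma(31/10, 361/32)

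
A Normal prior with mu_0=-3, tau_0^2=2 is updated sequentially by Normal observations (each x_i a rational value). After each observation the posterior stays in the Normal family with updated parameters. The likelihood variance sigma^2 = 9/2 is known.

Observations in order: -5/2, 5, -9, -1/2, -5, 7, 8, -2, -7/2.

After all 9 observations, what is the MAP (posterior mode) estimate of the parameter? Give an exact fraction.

-37/45

obs 1: x=-5/2 → posterior Normal(-37/13, 18/13)
obs 2: x=5 → posterior Normal(-1, 18/17)
obs 3: x=-9 → posterior Normal(-53/21, 6/7)
obs 4: x=-1/2 → posterior Normal(-11/5, 18/25)
obs 5: x=-5 → posterior Normal(-75/29, 18/29)
obs 6: x=7 → posterior Normal(-47/33, 6/11)
obs 7: x=8 → posterior Normal(-15/37, 18/37)
obs 8: x=-2 → posterior Normal(-23/41, 18/41)
obs 9: x=-7/2 → posterior Normal(-37/45, 2/5)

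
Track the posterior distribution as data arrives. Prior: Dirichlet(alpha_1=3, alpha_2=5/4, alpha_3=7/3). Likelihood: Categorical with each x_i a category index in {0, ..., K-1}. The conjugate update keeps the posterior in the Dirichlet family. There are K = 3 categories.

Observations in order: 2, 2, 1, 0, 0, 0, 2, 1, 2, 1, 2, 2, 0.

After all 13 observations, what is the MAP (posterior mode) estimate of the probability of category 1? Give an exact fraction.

39/199

obs 1: x=2 → posterior Dirichlet(3, 5/4, 10/3)
obs 2: x=2 → posterior Dirichlet(3, 5/4, 13/3)
obs 3: x=1 → posterior Dirichlet(3, 9/4, 13/3)
obs 4: x=0 → posterior Dirichlet(4, 9/4, 13/3)
obs 5: x=0 → posterior Dirichlet(5, 9/4, 13/3)
obs 6: x=0 → posterior Dirichlet(6, 9/4, 13/3)
obs 7: x=2 → posterior Dirichlet(6, 9/4, 16/3)
obs 8: x=1 → posterior Dirichlet(6, 13/4, 16/3)
obs 9: x=2 → posterior Dirichlet(6, 13/4, 19/3)
obs 10: x=1 → posterior Dirichlet(6, 17/4, 19/3)
obs 11: x=2 → posterior Dirichlet(6, 17/4, 22/3)
obs 12: x=2 → posterior Dirichlet(6, 17/4, 25/3)
obs 13: x=0 → posterior Dirichlet(7, 17/4, 25/3)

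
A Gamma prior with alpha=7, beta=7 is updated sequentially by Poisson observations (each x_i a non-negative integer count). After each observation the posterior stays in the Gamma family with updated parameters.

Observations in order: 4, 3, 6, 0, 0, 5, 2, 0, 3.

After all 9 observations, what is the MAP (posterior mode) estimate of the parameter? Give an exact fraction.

obs 1: x=4 → posterior Gamma(11, 8)
obs 2: x=3 → posterior Gamma(14, 9)
obs 3: x=6 → posterior Gamma(20, 10)
obs 4: x=0 → posterior Gamma(20, 11)
obs 5: x=0 → posterior Gamma(20, 12)
obs 6: x=5 → posterior Gamma(25, 13)
obs 7: x=2 → posterior Gamma(27, 14)
obs 8: x=0 → posterior Gamma(27, 15)
obs 9: x=3 → posterior Gamma(30, 16)

29/16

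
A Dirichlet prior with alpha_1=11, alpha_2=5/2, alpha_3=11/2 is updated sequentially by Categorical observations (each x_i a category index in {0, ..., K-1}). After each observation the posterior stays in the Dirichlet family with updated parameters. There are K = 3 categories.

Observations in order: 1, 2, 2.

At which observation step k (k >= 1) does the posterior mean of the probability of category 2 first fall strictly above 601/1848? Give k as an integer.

k = 3

obs 1: x=1 → posterior Dirichlet(11, 7/2, 11/2)
obs 2: x=2 → posterior Dirichlet(11, 7/2, 13/2)
obs 3: x=2 → posterior Dirichlet(11, 7/2, 15/2)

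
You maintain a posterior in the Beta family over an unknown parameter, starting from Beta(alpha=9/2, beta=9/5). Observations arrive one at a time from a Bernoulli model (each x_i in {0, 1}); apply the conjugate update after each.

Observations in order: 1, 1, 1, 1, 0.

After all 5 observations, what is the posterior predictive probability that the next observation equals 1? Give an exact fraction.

85/113

obs 1: x=1 → posterior Beta(11/2, 9/5)
obs 2: x=1 → posterior Beta(13/2, 9/5)
obs 3: x=1 → posterior Beta(15/2, 9/5)
obs 4: x=1 → posterior Beta(17/2, 9/5)
obs 5: x=0 → posterior Beta(17/2, 14/5)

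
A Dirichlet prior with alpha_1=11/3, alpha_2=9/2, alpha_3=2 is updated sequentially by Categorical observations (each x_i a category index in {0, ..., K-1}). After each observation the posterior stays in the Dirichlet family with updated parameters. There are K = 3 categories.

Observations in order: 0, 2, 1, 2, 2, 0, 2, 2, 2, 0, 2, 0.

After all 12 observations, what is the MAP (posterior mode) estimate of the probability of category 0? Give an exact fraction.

8/23

obs 1: x=0 → posterior Dirichlet(14/3, 9/2, 2)
obs 2: x=2 → posterior Dirichlet(14/3, 9/2, 3)
obs 3: x=1 → posterior Dirichlet(14/3, 11/2, 3)
obs 4: x=2 → posterior Dirichlet(14/3, 11/2, 4)
obs 5: x=2 → posterior Dirichlet(14/3, 11/2, 5)
obs 6: x=0 → posterior Dirichlet(17/3, 11/2, 5)
obs 7: x=2 → posterior Dirichlet(17/3, 11/2, 6)
obs 8: x=2 → posterior Dirichlet(17/3, 11/2, 7)
obs 9: x=2 → posterior Dirichlet(17/3, 11/2, 8)
obs 10: x=0 → posterior Dirichlet(20/3, 11/2, 8)
obs 11: x=2 → posterior Dirichlet(20/3, 11/2, 9)
obs 12: x=0 → posterior Dirichlet(23/3, 11/2, 9)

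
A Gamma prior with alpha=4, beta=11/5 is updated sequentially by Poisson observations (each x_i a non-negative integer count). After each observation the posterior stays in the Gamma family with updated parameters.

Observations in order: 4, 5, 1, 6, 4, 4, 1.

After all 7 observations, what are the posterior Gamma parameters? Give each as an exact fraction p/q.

obs 1: x=4 → posterior Gamma(8, 16/5)
obs 2: x=5 → posterior Gamma(13, 21/5)
obs 3: x=1 → posterior Gamma(14, 26/5)
obs 4: x=6 → posterior Gamma(20, 31/5)
obs 5: x=4 → posterior Gamma(24, 36/5)
obs 6: x=4 → posterior Gamma(28, 41/5)
obs 7: x=1 → posterior Gamma(29, 46/5)

alpha=29, beta=46/5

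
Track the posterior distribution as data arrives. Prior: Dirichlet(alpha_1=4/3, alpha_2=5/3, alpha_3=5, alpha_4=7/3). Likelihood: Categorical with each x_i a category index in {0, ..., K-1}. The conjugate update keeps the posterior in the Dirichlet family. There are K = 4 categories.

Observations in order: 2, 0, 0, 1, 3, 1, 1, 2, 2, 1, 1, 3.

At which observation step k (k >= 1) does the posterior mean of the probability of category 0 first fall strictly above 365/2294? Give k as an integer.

k = 2

obs 1: x=2 → posterior Dirichlet(4/3, 5/3, 6, 7/3)
obs 2: x=0 → posterior Dirichlet(7/3, 5/3, 6, 7/3)
obs 3: x=0 → posterior Dirichlet(10/3, 5/3, 6, 7/3)
obs 4: x=1 → posterior Dirichlet(10/3, 8/3, 6, 7/3)
obs 5: x=3 → posterior Dirichlet(10/3, 8/3, 6, 10/3)
obs 6: x=1 → posterior Dirichlet(10/3, 11/3, 6, 10/3)
obs 7: x=1 → posterior Dirichlet(10/3, 14/3, 6, 10/3)
obs 8: x=2 → posterior Dirichlet(10/3, 14/3, 7, 10/3)
obs 9: x=2 → posterior Dirichlet(10/3, 14/3, 8, 10/3)
obs 10: x=1 → posterior Dirichlet(10/3, 17/3, 8, 10/3)
obs 11: x=1 → posterior Dirichlet(10/3, 20/3, 8, 10/3)
obs 12: x=3 → posterior Dirichlet(10/3, 20/3, 8, 13/3)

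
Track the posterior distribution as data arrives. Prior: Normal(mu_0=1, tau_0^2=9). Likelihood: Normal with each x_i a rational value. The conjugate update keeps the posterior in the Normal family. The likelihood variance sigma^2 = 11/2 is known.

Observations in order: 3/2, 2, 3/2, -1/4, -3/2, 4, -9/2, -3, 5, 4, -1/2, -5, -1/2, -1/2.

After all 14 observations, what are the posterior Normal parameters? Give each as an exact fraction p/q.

obs 1: x=3/2 → posterior Normal(38/29, 99/29)
obs 2: x=2 → posterior Normal(74/47, 99/47)
obs 3: x=3/2 → posterior Normal(101/65, 99/65)
obs 4: x=-1/4 → posterior Normal(193/166, 99/83)
obs 5: x=-3/2 → posterior Normal(139/202, 99/101)
obs 6: x=4 → posterior Normal(283/238, 99/119)
obs 7: x=-9/2 → posterior Normal(121/274, 99/137)
obs 8: x=-3 → posterior Normal(13/310, 99/155)
obs 9: x=5 → posterior Normal(193/346, 99/173)
obs 10: x=4 → posterior Normal(337/382, 99/191)
obs 11: x=-1/2 → posterior Normal(29/38, 9/19)
obs 12: x=-5 → posterior Normal(139/454, 99/227)
obs 13: x=-1/2 → posterior Normal(121/490, 99/245)
obs 14: x=-1/2 → posterior Normal(103/526, 99/263)

mu_0=103/526, tau_0^2=99/263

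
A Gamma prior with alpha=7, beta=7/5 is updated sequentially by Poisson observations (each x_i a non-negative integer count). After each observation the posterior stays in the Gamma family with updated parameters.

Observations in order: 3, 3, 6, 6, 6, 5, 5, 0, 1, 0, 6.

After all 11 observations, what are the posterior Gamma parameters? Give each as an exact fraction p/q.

alpha=48, beta=62/5

obs 1: x=3 → posterior Gamma(10, 12/5)
obs 2: x=3 → posterior Gamma(13, 17/5)
obs 3: x=6 → posterior Gamma(19, 22/5)
obs 4: x=6 → posterior Gamma(25, 27/5)
obs 5: x=6 → posterior Gamma(31, 32/5)
obs 6: x=5 → posterior Gamma(36, 37/5)
obs 7: x=5 → posterior Gamma(41, 42/5)
obs 8: x=0 → posterior Gamma(41, 47/5)
obs 9: x=1 → posterior Gamma(42, 52/5)
obs 10: x=0 → posterior Gamma(42, 57/5)
obs 11: x=6 → posterior Gamma(48, 62/5)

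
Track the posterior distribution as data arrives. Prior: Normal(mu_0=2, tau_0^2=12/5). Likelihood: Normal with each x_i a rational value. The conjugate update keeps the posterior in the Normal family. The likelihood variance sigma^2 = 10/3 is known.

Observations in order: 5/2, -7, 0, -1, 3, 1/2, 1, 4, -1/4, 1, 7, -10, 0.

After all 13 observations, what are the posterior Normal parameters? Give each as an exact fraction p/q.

mu_0=127/518, tau_0^2=60/259

obs 1: x=5/2 → posterior Normal(95/43, 60/43)
obs 2: x=-7 → posterior Normal(-31/61, 60/61)
obs 3: x=0 → posterior Normal(-31/79, 60/79)
obs 4: x=-1 → posterior Normal(-49/97, 60/97)
obs 5: x=3 → posterior Normal(1/23, 12/23)
obs 6: x=1/2 → posterior Normal(2/19, 60/133)
obs 7: x=1 → posterior Normal(32/151, 60/151)
obs 8: x=4 → posterior Normal(8/13, 60/169)
obs 9: x=-1/4 → posterior Normal(199/374, 60/187)
obs 10: x=1 → posterior Normal(47/82, 12/41)
obs 11: x=7 → posterior Normal(487/446, 60/223)
obs 12: x=-10 → posterior Normal(127/482, 60/241)
obs 13: x=0 → posterior Normal(127/518, 60/259)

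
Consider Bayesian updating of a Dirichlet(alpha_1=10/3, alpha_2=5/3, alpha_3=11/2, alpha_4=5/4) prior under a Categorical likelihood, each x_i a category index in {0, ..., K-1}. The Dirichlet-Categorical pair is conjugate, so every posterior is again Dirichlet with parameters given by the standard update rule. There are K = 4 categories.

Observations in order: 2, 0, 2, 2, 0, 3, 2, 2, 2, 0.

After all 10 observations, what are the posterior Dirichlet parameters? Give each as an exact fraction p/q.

obs 1: x=2 → posterior Dirichlet(10/3, 5/3, 13/2, 5/4)
obs 2: x=0 → posterior Dirichlet(13/3, 5/3, 13/2, 5/4)
obs 3: x=2 → posterior Dirichlet(13/3, 5/3, 15/2, 5/4)
obs 4: x=2 → posterior Dirichlet(13/3, 5/3, 17/2, 5/4)
obs 5: x=0 → posterior Dirichlet(16/3, 5/3, 17/2, 5/4)
obs 6: x=3 → posterior Dirichlet(16/3, 5/3, 17/2, 9/4)
obs 7: x=2 → posterior Dirichlet(16/3, 5/3, 19/2, 9/4)
obs 8: x=2 → posterior Dirichlet(16/3, 5/3, 21/2, 9/4)
obs 9: x=2 → posterior Dirichlet(16/3, 5/3, 23/2, 9/4)
obs 10: x=0 → posterior Dirichlet(19/3, 5/3, 23/2, 9/4)

alpha_1=19/3, alpha_2=5/3, alpha_3=23/2, alpha_4=9/4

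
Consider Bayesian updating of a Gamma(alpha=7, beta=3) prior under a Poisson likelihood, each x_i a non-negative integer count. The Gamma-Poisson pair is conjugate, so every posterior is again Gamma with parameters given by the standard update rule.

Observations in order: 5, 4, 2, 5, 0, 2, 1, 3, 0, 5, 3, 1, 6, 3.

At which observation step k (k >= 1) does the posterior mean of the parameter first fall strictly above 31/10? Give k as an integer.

obs 1: x=5 → posterior Gamma(12, 4)
obs 2: x=4 → posterior Gamma(16, 5)
obs 3: x=2 → posterior Gamma(18, 6)
obs 4: x=5 → posterior Gamma(23, 7)
obs 5: x=0 → posterior Gamma(23, 8)
obs 6: x=2 → posterior Gamma(25, 9)
obs 7: x=1 → posterior Gamma(26, 10)
obs 8: x=3 → posterior Gamma(29, 11)
obs 9: x=0 → posterior Gamma(29, 12)
obs 10: x=5 → posterior Gamma(34, 13)
obs 11: x=3 → posterior Gamma(37, 14)
obs 12: x=1 → posterior Gamma(38, 15)
obs 13: x=6 → posterior Gamma(44, 16)
obs 14: x=3 → posterior Gamma(47, 17)

k = 2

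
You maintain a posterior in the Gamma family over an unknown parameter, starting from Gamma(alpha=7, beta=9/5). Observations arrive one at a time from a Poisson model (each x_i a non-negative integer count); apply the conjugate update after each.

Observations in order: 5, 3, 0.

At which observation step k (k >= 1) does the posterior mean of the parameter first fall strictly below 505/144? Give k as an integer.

obs 1: x=5 → posterior Gamma(12, 14/5)
obs 2: x=3 → posterior Gamma(15, 19/5)
obs 3: x=0 → posterior Gamma(15, 24/5)

k = 3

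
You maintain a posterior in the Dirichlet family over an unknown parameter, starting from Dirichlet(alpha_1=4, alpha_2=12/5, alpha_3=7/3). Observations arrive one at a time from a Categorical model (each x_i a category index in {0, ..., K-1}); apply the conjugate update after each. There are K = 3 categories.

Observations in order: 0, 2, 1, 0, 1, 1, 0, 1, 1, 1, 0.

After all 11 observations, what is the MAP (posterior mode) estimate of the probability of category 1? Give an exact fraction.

obs 1: x=0 → posterior Dirichlet(5, 12/5, 7/3)
obs 2: x=2 → posterior Dirichlet(5, 12/5, 10/3)
obs 3: x=1 → posterior Dirichlet(5, 17/5, 10/3)
obs 4: x=0 → posterior Dirichlet(6, 17/5, 10/3)
obs 5: x=1 → posterior Dirichlet(6, 22/5, 10/3)
obs 6: x=1 → posterior Dirichlet(6, 27/5, 10/3)
obs 7: x=0 → posterior Dirichlet(7, 27/5, 10/3)
obs 8: x=1 → posterior Dirichlet(7, 32/5, 10/3)
obs 9: x=1 → posterior Dirichlet(7, 37/5, 10/3)
obs 10: x=1 → posterior Dirichlet(7, 42/5, 10/3)
obs 11: x=0 → posterior Dirichlet(8, 42/5, 10/3)

111/251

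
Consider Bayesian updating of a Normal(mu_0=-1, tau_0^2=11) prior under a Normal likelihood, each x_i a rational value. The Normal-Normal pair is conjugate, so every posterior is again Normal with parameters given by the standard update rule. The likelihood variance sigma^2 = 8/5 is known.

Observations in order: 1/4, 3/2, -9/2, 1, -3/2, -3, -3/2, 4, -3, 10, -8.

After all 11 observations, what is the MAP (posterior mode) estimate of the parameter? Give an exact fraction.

-1077/2452

obs 1: x=1/4 → posterior Normal(23/252, 88/63)
obs 2: x=3/2 → posterior Normal(353/472, 44/59)
obs 3: x=-9/2 → posterior Normal(-637/692, 88/173)
obs 4: x=1 → posterior Normal(-139/304, 22/57)
obs 5: x=-3/2 → posterior Normal(-747/1132, 88/283)
obs 6: x=-3 → posterior Normal(-1407/1352, 44/169)
obs 7: x=-3/2 → posterior Normal(-579/524, 88/393)
obs 8: x=4 → posterior Normal(-857/1792, 11/56)
obs 9: x=-3 → posterior Normal(-1517/2012, 88/503)
obs 10: x=10 → posterior Normal(683/2232, 44/279)
obs 11: x=-8 → posterior Normal(-1077/2452, 88/613)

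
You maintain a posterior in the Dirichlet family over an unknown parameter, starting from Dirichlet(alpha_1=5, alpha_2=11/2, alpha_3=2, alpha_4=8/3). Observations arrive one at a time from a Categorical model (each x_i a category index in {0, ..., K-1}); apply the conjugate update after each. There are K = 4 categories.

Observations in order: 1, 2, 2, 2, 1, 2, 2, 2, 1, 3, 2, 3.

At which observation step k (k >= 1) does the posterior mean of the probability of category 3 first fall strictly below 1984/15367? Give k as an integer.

obs 1: x=1 → posterior Dirichlet(5, 13/2, 2, 8/3)
obs 2: x=2 → posterior Dirichlet(5, 13/2, 3, 8/3)
obs 3: x=2 → posterior Dirichlet(5, 13/2, 4, 8/3)
obs 4: x=2 → posterior Dirichlet(5, 13/2, 5, 8/3)
obs 5: x=1 → posterior Dirichlet(5, 15/2, 5, 8/3)
obs 6: x=2 → posterior Dirichlet(5, 15/2, 6, 8/3)
obs 7: x=2 → posterior Dirichlet(5, 15/2, 7, 8/3)
obs 8: x=2 → posterior Dirichlet(5, 15/2, 8, 8/3)
obs 9: x=1 → posterior Dirichlet(5, 17/2, 8, 8/3)
obs 10: x=3 → posterior Dirichlet(5, 17/2, 8, 11/3)
obs 11: x=2 → posterior Dirichlet(5, 17/2, 9, 11/3)
obs 12: x=3 → posterior Dirichlet(5, 17/2, 9, 14/3)

k = 6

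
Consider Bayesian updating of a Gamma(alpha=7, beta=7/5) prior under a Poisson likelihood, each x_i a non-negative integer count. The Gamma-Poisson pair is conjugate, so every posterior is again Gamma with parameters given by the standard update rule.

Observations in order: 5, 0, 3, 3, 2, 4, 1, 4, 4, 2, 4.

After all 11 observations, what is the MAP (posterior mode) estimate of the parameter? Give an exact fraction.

95/31

obs 1: x=5 → posterior Gamma(12, 12/5)
obs 2: x=0 → posterior Gamma(12, 17/5)
obs 3: x=3 → posterior Gamma(15, 22/5)
obs 4: x=3 → posterior Gamma(18, 27/5)
obs 5: x=2 → posterior Gamma(20, 32/5)
obs 6: x=4 → posterior Gamma(24, 37/5)
obs 7: x=1 → posterior Gamma(25, 42/5)
obs 8: x=4 → posterior Gamma(29, 47/5)
obs 9: x=4 → posterior Gamma(33, 52/5)
obs 10: x=2 → posterior Gamma(35, 57/5)
obs 11: x=4 → posterior Gamma(39, 62/5)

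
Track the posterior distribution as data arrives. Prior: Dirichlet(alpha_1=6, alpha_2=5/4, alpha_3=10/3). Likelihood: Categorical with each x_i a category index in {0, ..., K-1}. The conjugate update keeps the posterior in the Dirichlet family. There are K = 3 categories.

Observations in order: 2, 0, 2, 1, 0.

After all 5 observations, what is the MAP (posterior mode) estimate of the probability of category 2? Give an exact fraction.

52/151

obs 1: x=2 → posterior Dirichlet(6, 5/4, 13/3)
obs 2: x=0 → posterior Dirichlet(7, 5/4, 13/3)
obs 3: x=2 → posterior Dirichlet(7, 5/4, 16/3)
obs 4: x=1 → posterior Dirichlet(7, 9/4, 16/3)
obs 5: x=0 → posterior Dirichlet(8, 9/4, 16/3)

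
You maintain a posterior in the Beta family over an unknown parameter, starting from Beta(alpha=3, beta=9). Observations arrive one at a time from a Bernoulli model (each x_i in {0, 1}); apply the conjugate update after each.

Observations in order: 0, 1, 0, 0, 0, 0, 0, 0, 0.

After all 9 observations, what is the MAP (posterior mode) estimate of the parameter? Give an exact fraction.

obs 1: x=0 → posterior Beta(3, 10)
obs 2: x=1 → posterior Beta(4, 10)
obs 3: x=0 → posterior Beta(4, 11)
obs 4: x=0 → posterior Beta(4, 12)
obs 5: x=0 → posterior Beta(4, 13)
obs 6: x=0 → posterior Beta(4, 14)
obs 7: x=0 → posterior Beta(4, 15)
obs 8: x=0 → posterior Beta(4, 16)
obs 9: x=0 → posterior Beta(4, 17)

3/19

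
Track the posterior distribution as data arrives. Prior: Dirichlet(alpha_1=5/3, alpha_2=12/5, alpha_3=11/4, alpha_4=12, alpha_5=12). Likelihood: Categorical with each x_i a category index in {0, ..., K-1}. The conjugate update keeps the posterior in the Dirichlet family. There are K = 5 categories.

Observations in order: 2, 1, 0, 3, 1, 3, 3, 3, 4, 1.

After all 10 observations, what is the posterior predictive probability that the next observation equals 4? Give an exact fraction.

780/2449

obs 1: x=2 → posterior Dirichlet(5/3, 12/5, 15/4, 12, 12)
obs 2: x=1 → posterior Dirichlet(5/3, 17/5, 15/4, 12, 12)
obs 3: x=0 → posterior Dirichlet(8/3, 17/5, 15/4, 12, 12)
obs 4: x=3 → posterior Dirichlet(8/3, 17/5, 15/4, 13, 12)
obs 5: x=1 → posterior Dirichlet(8/3, 22/5, 15/4, 13, 12)
obs 6: x=3 → posterior Dirichlet(8/3, 22/5, 15/4, 14, 12)
obs 7: x=3 → posterior Dirichlet(8/3, 22/5, 15/4, 15, 12)
obs 8: x=3 → posterior Dirichlet(8/3, 22/5, 15/4, 16, 12)
obs 9: x=4 → posterior Dirichlet(8/3, 22/5, 15/4, 16, 13)
obs 10: x=1 → posterior Dirichlet(8/3, 27/5, 15/4, 16, 13)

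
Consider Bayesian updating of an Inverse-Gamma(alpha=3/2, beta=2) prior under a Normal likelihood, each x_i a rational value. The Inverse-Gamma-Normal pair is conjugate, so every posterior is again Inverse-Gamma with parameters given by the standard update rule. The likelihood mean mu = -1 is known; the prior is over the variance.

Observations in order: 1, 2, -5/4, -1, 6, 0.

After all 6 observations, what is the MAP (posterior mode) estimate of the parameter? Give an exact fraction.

1073/176

obs 1: x=1 → posterior Inverse-Gamma(2, 4)
obs 2: x=2 → posterior Inverse-Gamma(5/2, 17/2)
obs 3: x=-5/4 → posterior Inverse-Gamma(3, 273/32)
obs 4: x=-1 → posterior Inverse-Gamma(7/2, 273/32)
obs 5: x=6 → posterior Inverse-Gamma(4, 1057/32)
obs 6: x=0 → posterior Inverse-Gamma(9/2, 1073/32)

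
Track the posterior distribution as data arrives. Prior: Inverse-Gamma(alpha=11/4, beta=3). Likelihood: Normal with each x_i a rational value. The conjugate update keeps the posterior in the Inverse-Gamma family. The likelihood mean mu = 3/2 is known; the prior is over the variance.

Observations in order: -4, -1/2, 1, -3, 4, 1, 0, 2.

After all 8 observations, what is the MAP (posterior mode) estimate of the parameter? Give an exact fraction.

9/2

obs 1: x=-4 → posterior Inverse-Gamma(13/4, 145/8)
obs 2: x=-1/2 → posterior Inverse-Gamma(15/4, 161/8)
obs 3: x=1 → posterior Inverse-Gamma(17/4, 81/4)
obs 4: x=-3 → posterior Inverse-Gamma(19/4, 243/8)
obs 5: x=4 → posterior Inverse-Gamma(21/4, 67/2)
obs 6: x=1 → posterior Inverse-Gamma(23/4, 269/8)
obs 7: x=0 → posterior Inverse-Gamma(25/4, 139/4)
obs 8: x=2 → posterior Inverse-Gamma(27/4, 279/8)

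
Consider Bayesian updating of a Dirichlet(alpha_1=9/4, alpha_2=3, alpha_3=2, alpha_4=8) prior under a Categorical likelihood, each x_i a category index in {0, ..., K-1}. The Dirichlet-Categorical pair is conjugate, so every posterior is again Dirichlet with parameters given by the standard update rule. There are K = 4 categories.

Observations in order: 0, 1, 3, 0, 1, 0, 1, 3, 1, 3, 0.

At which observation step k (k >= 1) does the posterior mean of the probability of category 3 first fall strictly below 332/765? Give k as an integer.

obs 1: x=0 → posterior Dirichlet(13/4, 3, 2, 8)
obs 2: x=1 → posterior Dirichlet(13/4, 4, 2, 8)
obs 3: x=3 → posterior Dirichlet(13/4, 4, 2, 9)
obs 4: x=0 → posterior Dirichlet(17/4, 4, 2, 9)
obs 5: x=1 → posterior Dirichlet(17/4, 5, 2, 9)
obs 6: x=0 → posterior Dirichlet(21/4, 5, 2, 9)
obs 7: x=1 → posterior Dirichlet(21/4, 6, 2, 9)
obs 8: x=3 → posterior Dirichlet(21/4, 6, 2, 10)
obs 9: x=1 → posterior Dirichlet(21/4, 7, 2, 10)
obs 10: x=3 → posterior Dirichlet(21/4, 7, 2, 11)
obs 11: x=0 → posterior Dirichlet(25/4, 7, 2, 11)

k = 6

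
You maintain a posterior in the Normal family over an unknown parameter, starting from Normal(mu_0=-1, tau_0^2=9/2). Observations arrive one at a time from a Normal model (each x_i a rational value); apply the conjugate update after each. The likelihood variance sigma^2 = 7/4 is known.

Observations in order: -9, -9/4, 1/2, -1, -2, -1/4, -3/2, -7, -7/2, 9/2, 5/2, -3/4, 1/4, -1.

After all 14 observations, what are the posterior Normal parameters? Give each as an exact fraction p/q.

obs 1: x=-9 → posterior Normal(-169/25, 63/50)
obs 2: x=-9/4 → posterior Normal(-419/86, 63/86)
obs 3: x=1/2 → posterior Normal(-401/122, 63/122)
obs 4: x=-1 → posterior Normal(-437/158, 63/158)
obs 5: x=-2 → posterior Normal(-509/194, 63/194)
obs 6: x=-1/4 → posterior Normal(-259/115, 63/230)
obs 7: x=-3/2 → posterior Normal(-286/133, 9/38)
obs 8: x=-7 → posterior Normal(-412/151, 63/302)
obs 9: x=-7/2 → posterior Normal(-475/169, 63/338)
obs 10: x=9/2 → posterior Normal(-394/187, 63/374)
obs 11: x=5/2 → posterior Normal(-349/205, 63/410)
obs 12: x=-3/4 → posterior Normal(-725/446, 63/446)
obs 13: x=1/4 → posterior Normal(-358/241, 63/482)
obs 14: x=-1 → posterior Normal(-376/259, 9/74)

mu_0=-376/259, tau_0^2=9/74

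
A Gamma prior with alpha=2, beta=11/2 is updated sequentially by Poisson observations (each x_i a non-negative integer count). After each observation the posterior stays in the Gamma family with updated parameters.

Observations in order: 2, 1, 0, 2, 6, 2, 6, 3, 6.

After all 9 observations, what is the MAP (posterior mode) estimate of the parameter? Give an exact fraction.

obs 1: x=2 → posterior Gamma(4, 13/2)
obs 2: x=1 → posterior Gamma(5, 15/2)
obs 3: x=0 → posterior Gamma(5, 17/2)
obs 4: x=2 → posterior Gamma(7, 19/2)
obs 5: x=6 → posterior Gamma(13, 21/2)
obs 6: x=2 → posterior Gamma(15, 23/2)
obs 7: x=6 → posterior Gamma(21, 25/2)
obs 8: x=3 → posterior Gamma(24, 27/2)
obs 9: x=6 → posterior Gamma(30, 29/2)

2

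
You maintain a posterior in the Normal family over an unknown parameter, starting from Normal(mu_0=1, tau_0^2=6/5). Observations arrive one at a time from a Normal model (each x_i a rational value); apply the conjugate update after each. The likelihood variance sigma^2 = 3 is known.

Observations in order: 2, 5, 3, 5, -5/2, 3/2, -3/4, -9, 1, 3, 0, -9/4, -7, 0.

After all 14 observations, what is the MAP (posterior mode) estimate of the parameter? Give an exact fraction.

obs 1: x=2 → posterior Normal(9/7, 6/7)
obs 2: x=5 → posterior Normal(19/9, 2/3)
obs 3: x=3 → posterior Normal(25/11, 6/11)
obs 4: x=5 → posterior Normal(35/13, 6/13)
obs 5: x=-5/2 → posterior Normal(2, 2/5)
obs 6: x=3/2 → posterior Normal(33/17, 6/17)
obs 7: x=-3/4 → posterior Normal(63/38, 6/19)
obs 8: x=-9 → posterior Normal(9/14, 2/7)
obs 9: x=1 → posterior Normal(31/46, 6/23)
obs 10: x=3 → posterior Normal(43/50, 6/25)
obs 11: x=0 → posterior Normal(43/54, 2/9)
obs 12: x=-9/4 → posterior Normal(17/29, 6/29)
obs 13: x=-7 → posterior Normal(3/31, 6/31)
obs 14: x=0 → posterior Normal(1/11, 2/11)

1/11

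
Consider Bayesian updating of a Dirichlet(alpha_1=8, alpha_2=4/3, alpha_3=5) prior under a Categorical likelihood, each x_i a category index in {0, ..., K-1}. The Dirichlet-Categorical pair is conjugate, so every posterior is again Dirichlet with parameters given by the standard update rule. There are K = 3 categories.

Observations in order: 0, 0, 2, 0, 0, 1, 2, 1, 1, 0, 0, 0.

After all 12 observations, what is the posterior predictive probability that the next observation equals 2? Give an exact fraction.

21/79

obs 1: x=0 → posterior Dirichlet(9, 4/3, 5)
obs 2: x=0 → posterior Dirichlet(10, 4/3, 5)
obs 3: x=2 → posterior Dirichlet(10, 4/3, 6)
obs 4: x=0 → posterior Dirichlet(11, 4/3, 6)
obs 5: x=0 → posterior Dirichlet(12, 4/3, 6)
obs 6: x=1 → posterior Dirichlet(12, 7/3, 6)
obs 7: x=2 → posterior Dirichlet(12, 7/3, 7)
obs 8: x=1 → posterior Dirichlet(12, 10/3, 7)
obs 9: x=1 → posterior Dirichlet(12, 13/3, 7)
obs 10: x=0 → posterior Dirichlet(13, 13/3, 7)
obs 11: x=0 → posterior Dirichlet(14, 13/3, 7)
obs 12: x=0 → posterior Dirichlet(15, 13/3, 7)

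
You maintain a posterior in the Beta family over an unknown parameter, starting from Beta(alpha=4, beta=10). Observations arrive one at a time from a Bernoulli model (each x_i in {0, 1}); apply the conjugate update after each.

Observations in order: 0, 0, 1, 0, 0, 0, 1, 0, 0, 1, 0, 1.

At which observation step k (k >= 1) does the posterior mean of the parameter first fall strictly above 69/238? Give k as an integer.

k = 3

obs 1: x=0 → posterior Beta(4, 11)
obs 2: x=0 → posterior Beta(4, 12)
obs 3: x=1 → posterior Beta(5, 12)
obs 4: x=0 → posterior Beta(5, 13)
obs 5: x=0 → posterior Beta(5, 14)
obs 6: x=0 → posterior Beta(5, 15)
obs 7: x=1 → posterior Beta(6, 15)
obs 8: x=0 → posterior Beta(6, 16)
obs 9: x=0 → posterior Beta(6, 17)
obs 10: x=1 → posterior Beta(7, 17)
obs 11: x=0 → posterior Beta(7, 18)
obs 12: x=1 → posterior Beta(8, 18)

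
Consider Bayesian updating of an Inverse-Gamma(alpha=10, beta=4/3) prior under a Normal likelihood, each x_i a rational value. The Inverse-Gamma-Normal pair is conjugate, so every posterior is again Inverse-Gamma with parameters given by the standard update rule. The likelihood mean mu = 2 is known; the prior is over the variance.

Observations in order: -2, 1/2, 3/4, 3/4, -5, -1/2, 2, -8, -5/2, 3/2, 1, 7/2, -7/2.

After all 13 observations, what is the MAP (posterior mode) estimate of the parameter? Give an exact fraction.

5599/840

obs 1: x=-2 → posterior Inverse-Gamma(21/2, 28/3)
obs 2: x=1/2 → posterior Inverse-Gamma(11, 251/24)
obs 3: x=3/4 → posterior Inverse-Gamma(23/2, 1079/96)
obs 4: x=3/4 → posterior Inverse-Gamma(12, 577/48)
obs 5: x=-5 → posterior Inverse-Gamma(25/2, 1753/48)
obs 6: x=-1/2 → posterior Inverse-Gamma(13, 1903/48)
obs 7: x=2 → posterior Inverse-Gamma(27/2, 1903/48)
obs 8: x=-8 → posterior Inverse-Gamma(14, 4303/48)
obs 9: x=-5/2 → posterior Inverse-Gamma(29/2, 4789/48)
obs 10: x=3/2 → posterior Inverse-Gamma(15, 4795/48)
obs 11: x=1 → posterior Inverse-Gamma(31/2, 4819/48)
obs 12: x=7/2 → posterior Inverse-Gamma(16, 4873/48)
obs 13: x=-7/2 → posterior Inverse-Gamma(33/2, 5599/48)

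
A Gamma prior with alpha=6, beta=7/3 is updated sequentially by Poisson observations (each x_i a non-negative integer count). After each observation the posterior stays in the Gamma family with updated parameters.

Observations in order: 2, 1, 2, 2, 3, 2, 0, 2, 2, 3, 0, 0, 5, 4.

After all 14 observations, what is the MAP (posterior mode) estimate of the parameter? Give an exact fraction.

obs 1: x=2 → posterior Gamma(8, 10/3)
obs 2: x=1 → posterior Gamma(9, 13/3)
obs 3: x=2 → posterior Gamma(11, 16/3)
obs 4: x=2 → posterior Gamma(13, 19/3)
obs 5: x=3 → posterior Gamma(16, 22/3)
obs 6: x=2 → posterior Gamma(18, 25/3)
obs 7: x=0 → posterior Gamma(18, 28/3)
obs 8: x=2 → posterior Gamma(20, 31/3)
obs 9: x=2 → posterior Gamma(22, 34/3)
obs 10: x=3 → posterior Gamma(25, 37/3)
obs 11: x=0 → posterior Gamma(25, 40/3)
obs 12: x=0 → posterior Gamma(25, 43/3)
obs 13: x=5 → posterior Gamma(30, 46/3)
obs 14: x=4 → posterior Gamma(34, 49/3)

99/49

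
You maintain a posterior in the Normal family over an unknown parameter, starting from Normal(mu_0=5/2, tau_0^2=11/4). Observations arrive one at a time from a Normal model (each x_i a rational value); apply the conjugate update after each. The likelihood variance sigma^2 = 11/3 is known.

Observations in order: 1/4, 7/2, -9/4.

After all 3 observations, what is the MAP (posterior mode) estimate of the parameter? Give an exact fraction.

obs 1: x=1/4 → posterior Normal(43/28, 11/7)
obs 2: x=7/2 → posterior Normal(17/8, 11/10)
obs 3: x=-9/4 → posterior Normal(29/26, 11/13)

29/26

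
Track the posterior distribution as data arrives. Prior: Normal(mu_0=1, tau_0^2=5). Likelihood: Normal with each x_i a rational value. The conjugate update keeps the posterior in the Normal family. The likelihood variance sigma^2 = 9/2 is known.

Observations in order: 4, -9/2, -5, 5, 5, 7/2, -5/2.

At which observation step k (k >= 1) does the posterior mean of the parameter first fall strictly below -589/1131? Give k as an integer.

k = 3

obs 1: x=4 → posterior Normal(49/19, 45/19)
obs 2: x=-9/2 → posterior Normal(4/29, 45/29)
obs 3: x=-5 → posterior Normal(-46/39, 15/13)
obs 4: x=5 → posterior Normal(4/49, 45/49)
obs 5: x=5 → posterior Normal(54/59, 45/59)
obs 6: x=7/2 → posterior Normal(89/69, 15/23)
obs 7: x=-5/2 → posterior Normal(64/79, 45/79)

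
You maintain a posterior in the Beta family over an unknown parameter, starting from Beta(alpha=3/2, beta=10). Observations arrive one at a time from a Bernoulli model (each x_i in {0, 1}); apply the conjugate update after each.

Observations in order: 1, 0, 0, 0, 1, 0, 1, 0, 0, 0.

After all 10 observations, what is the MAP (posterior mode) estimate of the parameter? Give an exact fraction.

7/39

obs 1: x=1 → posterior Beta(5/2, 10)
obs 2: x=0 → posterior Beta(5/2, 11)
obs 3: x=0 → posterior Beta(5/2, 12)
obs 4: x=0 → posterior Beta(5/2, 13)
obs 5: x=1 → posterior Beta(7/2, 13)
obs 6: x=0 → posterior Beta(7/2, 14)
obs 7: x=1 → posterior Beta(9/2, 14)
obs 8: x=0 → posterior Beta(9/2, 15)
obs 9: x=0 → posterior Beta(9/2, 16)
obs 10: x=0 → posterior Beta(9/2, 17)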